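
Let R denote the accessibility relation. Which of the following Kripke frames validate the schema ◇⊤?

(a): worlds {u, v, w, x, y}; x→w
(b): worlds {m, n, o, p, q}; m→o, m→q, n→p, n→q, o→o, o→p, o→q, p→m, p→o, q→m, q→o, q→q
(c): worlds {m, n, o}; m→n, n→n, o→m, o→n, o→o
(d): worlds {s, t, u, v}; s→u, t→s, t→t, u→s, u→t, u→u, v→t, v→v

This is the axiom for seriality; its first-order frame correspondent is ∀x ∃y Rxy.
(a): fails — world u has no successor.
(b): holds.
(c): holds.
(d): holds.
Valid on: (b), (c), (d).

(b), (c), (d)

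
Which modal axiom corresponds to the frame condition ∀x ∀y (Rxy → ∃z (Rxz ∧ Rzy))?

□□q → □q

This is density; the standard corresponding axiom is C4: □□q → □q.
Suppose □□q→□q is valid. Take Rxy and set V(q)={w : xR²w}. Then □□q at x, so □q at x, so q at y, i.e. ∃z(Rxz∧Rzy).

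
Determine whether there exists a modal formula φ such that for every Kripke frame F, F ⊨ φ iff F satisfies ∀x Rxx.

Definable; □r → r defines it

This is a Sahlqvist condition; the T axiom □r → r defines it.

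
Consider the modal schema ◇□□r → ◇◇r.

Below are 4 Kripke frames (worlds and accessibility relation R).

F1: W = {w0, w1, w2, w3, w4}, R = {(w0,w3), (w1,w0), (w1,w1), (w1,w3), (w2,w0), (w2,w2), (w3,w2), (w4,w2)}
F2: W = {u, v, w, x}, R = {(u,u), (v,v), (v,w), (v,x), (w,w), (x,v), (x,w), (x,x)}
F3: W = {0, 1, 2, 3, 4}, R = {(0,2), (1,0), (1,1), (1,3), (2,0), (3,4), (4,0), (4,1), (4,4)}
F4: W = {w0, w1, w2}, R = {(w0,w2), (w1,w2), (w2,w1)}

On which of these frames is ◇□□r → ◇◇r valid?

F1, F2

Frame correspondent (Sahlqvist): ∀x ∀y (xRy → ∃w (yR²w ∧ xR²w)) — i.e. a generalized confluence (Geach) condition.
F1: holds.
F2: holds.
F3: fails — 0R2 but no w with 2R²w and 0R²w.
F4: fails — w0Rw2 but no w with w2R²w and w0R²w.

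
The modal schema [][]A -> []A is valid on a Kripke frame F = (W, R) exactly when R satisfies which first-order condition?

Suppose □□A→□A is valid. Take Rxy and set V(A)={w : xR²w}. Then □□A at x, so □A at x, so A at y, i.e. ∃z(Rxz∧Rzy).

density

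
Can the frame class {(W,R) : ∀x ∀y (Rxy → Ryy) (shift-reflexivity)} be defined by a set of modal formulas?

Yes: it is shift-reflexivity, defined by the T□ schema □(□r → r).
Suppose □(□r→r) is valid. Take Rxy and set V(r)={w : Ryw}. Then at y, □r holds; since □(□r→r) at x, □r→r at y, so r at y, i.e. Ryy.

Yes — defined by □(□r → r)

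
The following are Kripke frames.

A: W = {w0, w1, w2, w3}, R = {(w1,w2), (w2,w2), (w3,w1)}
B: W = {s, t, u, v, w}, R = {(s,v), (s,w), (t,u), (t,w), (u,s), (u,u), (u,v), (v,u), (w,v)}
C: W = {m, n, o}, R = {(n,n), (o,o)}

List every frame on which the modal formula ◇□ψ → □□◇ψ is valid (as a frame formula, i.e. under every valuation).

Frame correspondent (Sahlqvist): ∀x ∀y ∀z ((xRy ∧ xR²z) → ∃w (yRw ∧ zRw)) — i.e. a generalized confluence (Geach) condition.
A: holds.
B: fails — sRw, sR²v but no w* with wRw* and vRw*.
C: holds.
Valid on: A, C.

A, C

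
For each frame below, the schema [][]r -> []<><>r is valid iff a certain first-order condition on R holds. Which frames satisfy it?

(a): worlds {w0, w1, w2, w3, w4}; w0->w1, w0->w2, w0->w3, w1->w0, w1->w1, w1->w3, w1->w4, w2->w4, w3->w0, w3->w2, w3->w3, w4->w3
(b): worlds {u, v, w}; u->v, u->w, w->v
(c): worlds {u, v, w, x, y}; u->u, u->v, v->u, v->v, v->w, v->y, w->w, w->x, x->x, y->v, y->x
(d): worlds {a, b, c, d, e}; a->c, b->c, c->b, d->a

(a), (c)

The schema corresponds to a generalized confluence (Geach) condition: forall x forall z (xRz -> exists w (x R^2 w & z R^2 w)).
(a): ✓.
(b): fails — uRv but no t with uR²t and vR²t.
(c): ✓.
(d): fails — aRc but no w with aR²w and cR²w.
Valid on: (a), (c).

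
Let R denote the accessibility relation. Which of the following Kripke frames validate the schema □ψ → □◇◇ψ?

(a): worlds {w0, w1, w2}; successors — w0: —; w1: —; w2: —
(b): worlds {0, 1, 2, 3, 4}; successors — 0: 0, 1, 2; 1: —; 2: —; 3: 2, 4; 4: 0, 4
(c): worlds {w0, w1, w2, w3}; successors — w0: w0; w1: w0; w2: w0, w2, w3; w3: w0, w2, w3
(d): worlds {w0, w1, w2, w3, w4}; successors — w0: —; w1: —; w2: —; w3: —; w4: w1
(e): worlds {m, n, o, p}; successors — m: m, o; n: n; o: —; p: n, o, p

(a), (c)

Frame correspondent (Sahlqvist): ∀x ∀z (xRz → ∃w (xRw ∧ zR²w)) — i.e. a generalized confluence (Geach) condition.
(a): condition met.
(b): fails — 0R1 but no w with 0Rw and 1R²w.
(c): condition met.
(d): fails — w4Rw1 but no w with w4Rw and w1R²w.
(e): fails — mRo but no w with mRw and oR²w.
Valid on: (a), (c).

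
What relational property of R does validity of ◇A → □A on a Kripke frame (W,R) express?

partial functionality: ∀x ∀y ∀z (Rxy ∧ Rxz → y = z)

This schema is the CD axiom.
Its frame correspondent is partial functionality — ∀x ∀y ∀z (Rxy ∧ Rxz → y = z).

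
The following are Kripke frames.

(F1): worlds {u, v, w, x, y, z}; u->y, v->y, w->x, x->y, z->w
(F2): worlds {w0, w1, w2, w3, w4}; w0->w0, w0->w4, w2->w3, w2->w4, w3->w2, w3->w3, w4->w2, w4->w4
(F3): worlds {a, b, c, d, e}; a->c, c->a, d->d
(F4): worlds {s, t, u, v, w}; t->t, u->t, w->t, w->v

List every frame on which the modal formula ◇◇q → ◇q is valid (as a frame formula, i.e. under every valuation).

The schema corresponds to transitivity: ∀x ∀y ∀z (Rxy ∧ Ryz → Rxz).
(F1): fails — Rwx and Rxy but not Rwy.
(F2): fails — Rw0w4 and Rw4w2 but not Rw0w2.
(F3): fails — Rac and Rca but not Raa.
(F4): holds.
Valid on: (F4).

(F4)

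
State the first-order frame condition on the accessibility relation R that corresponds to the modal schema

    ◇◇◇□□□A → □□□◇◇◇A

This is a Sahlqvist (Geach-type) schema ◇^3□^3A → □^3◇^3A.
Minimal-valuation argument: fix x; take any y with xR^3y and any z with xR^3z. Set V(A) to the set of worlds R-reachable from y in exactly 3 steps. Then □^3A holds at y, so the antecedent holds at x; validity forces ◇^3A at z, giving a w with zR^3w and yR^3w.
First-order correspondent: ∀x ∀y ∀z ((xR³y ∧ xR³z) → ∃w (yR³w ∧ zR³w)).

∀x ∀y ∀z ((xR³y ∧ xR³z) → ∃w (yR³w ∧ zR³w))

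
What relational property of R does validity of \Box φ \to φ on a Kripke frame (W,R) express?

This schema is the T axiom.
Its frame correspondent is reflexivity — \forall x Rxx.

reflexivity: \forall x Rxx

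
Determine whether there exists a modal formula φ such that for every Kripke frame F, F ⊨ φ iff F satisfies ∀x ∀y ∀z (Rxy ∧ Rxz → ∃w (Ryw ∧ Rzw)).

The condition is convergence. A defining modal formula is ◇□q → □◇q.
Suppose ◇□q→□◇q is valid. Take Rxy, Rxz and set V(q)={w : Ryw}. Then □q at y so ◇□q at x, so □◇q at x, so ◇q at z, giving w with Rzw and Ryw.

Yes — defined by ◇□q → □◇q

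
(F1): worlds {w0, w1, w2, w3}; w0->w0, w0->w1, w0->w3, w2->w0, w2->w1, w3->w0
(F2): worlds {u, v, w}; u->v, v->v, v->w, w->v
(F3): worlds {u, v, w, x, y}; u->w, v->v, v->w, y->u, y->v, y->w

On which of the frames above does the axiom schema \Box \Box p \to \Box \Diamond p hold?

Frame correspondent (Sahlqvist): \forall x \forall z (xRz \to \exists w (x R^2 w \wedge zRw)) — i.e. a generalized confluence (Geach) condition.
(F1): fails — w0Rw1 but no w with w0R²w and w1Rw.
(F2): satisfies the condition.
(F3): fails — uRw but no t with uR²t and wRt.

(F2)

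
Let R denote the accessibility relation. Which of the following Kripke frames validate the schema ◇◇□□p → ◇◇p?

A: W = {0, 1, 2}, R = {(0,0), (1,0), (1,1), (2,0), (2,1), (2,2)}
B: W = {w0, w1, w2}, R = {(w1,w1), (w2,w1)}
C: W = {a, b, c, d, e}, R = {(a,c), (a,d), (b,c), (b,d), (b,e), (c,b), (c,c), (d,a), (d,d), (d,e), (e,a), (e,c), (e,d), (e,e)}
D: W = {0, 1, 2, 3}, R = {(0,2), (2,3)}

A, B, C

Frame correspondent (Sahlqvist): ∀x ∀y (xR²y → ∃w (yR²w ∧ xR²w)) — i.e. a generalized confluence (Geach) condition.
A: condition met.
B: condition met.
C: condition met.
D: fails — 0R²3 but no w with 3R²w and 0R²w.
Valid on: A, B, C.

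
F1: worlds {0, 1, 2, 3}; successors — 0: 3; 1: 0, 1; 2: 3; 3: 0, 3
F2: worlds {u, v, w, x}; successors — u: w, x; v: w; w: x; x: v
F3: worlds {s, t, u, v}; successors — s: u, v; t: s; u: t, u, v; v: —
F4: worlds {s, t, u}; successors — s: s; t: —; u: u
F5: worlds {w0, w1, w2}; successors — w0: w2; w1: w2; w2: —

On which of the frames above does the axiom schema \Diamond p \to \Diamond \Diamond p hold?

F1, F4

Frame correspondent (Sahlqvist): \forall x \forall y (xRy \to \exists w (y = w \wedge x R^2 w)) — i.e. a generalized confluence (Geach) condition.
F1: satisfies the condition.
F2: fails — uRw but no t with w=t and uR²t.
F3: fails — tRs but no w with s=w and tR²w.
F4: satisfies the condition.
F5: fails — w0Rw2 but no w with w2=w and w0R²w.
Valid on: F1, F4.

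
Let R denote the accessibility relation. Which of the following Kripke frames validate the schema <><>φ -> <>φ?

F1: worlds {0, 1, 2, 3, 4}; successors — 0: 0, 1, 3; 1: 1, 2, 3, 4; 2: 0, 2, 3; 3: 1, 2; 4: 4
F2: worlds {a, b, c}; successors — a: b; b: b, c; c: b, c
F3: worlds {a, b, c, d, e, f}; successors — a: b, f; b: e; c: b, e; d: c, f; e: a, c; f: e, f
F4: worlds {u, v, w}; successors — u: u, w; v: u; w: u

The schema corresponds to a generalized confluence (Geach) condition: forall x forall y (x R^2 y -> exists w (y = w & xRw)).
F1: fails — 0R²2 but no w with 2=w and 0Rw.
F2: fails — aR²c but no w with c=w and aRw.
F3: fails — aR²e but no w with e=w and aRw.
F4: fails — vR²w but no t with w=t and vRt.

none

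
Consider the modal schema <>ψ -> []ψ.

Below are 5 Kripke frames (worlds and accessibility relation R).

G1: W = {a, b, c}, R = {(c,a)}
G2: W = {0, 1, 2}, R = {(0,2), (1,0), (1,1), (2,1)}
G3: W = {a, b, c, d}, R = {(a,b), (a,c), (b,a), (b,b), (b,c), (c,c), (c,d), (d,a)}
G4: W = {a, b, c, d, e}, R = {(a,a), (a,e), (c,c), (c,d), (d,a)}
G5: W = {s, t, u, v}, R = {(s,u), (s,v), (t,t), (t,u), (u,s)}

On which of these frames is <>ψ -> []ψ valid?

The schema corresponds to partial functionality: forall x forall y forall z (Rxy & Rxz -> y = z).
G1: satisfies the condition.
G2: fails — 1 sees both 0 and 1.
G3: fails — a sees both b and c.
G4: fails — a sees both a and e.
G5: fails — s sees both u and v.
Valid on: G1.

G1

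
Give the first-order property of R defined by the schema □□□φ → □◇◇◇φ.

∀x ∀z (xRz → ∃w (xR³w ∧ zR³w))

This is a Sahlqvist (Geach-type) schema ◇^0□^3φ → □^1◇^3φ.
First-order correspondent: ∀x ∀z (xRz → ∃w (xR³w ∧ zR³w)).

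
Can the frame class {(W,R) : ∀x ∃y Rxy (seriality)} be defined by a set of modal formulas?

The condition is seriality. A defining modal formula is □p → ◇p.

Yes — defined by □p → ◇p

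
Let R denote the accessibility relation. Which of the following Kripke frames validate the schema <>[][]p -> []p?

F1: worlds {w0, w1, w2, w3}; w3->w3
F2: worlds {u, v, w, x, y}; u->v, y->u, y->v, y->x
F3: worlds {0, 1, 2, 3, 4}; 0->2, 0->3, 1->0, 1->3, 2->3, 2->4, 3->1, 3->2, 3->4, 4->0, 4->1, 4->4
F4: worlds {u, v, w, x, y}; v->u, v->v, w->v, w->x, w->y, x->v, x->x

The schema corresponds to a generalized confluence (Geach) condition: forall x forall y forall z ((xRy & xRz) -> exists w (y R^2 w & z = w)).
F1: holds.
F2: fails — uRv, uRv but no t with vR²t and v=t.
F3: fails — 0R2, 0R3 but no w with 2R²w and 3=w.
F4: fails — vRu, vRu but no t with uR²t and u=t.

F1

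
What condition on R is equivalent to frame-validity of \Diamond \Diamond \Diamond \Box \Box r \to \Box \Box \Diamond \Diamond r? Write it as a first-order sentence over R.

\forall x \forall y \forall z ((x R^3 y \wedge x R^2 z) \to \exists w (y R^2 w \wedge z R^2 w))

This is a Sahlqvist (Geach-type) schema ◇^3□^2r → □^2◇^2r.
First-order correspondent: \forall x \forall y \forall z ((x R^3 y \wedge x R^2 z) \to \exists w (y R^2 w \wedge z R^2 w)).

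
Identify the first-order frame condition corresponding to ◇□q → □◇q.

convergence

Suppose ◇□q→□◇q is valid. Take Rxy, Rxz and set V(q)={w : Ryw}. Then □q at y so ◇□q at x, so □◇q at x, so ◇q at z, giving w with Rzw and Ryw.
Conversely, any frame satisfying ∀x ∀y ∀z (Rxy ∧ Rxz → ∃w (Ryw ∧ Rzw)) validates the schema.
So the correspondent is convergence.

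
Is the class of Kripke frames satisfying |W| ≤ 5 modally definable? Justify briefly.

Not definable by any modal formula

If a class were modally definable it would be closed under disjoint unions (Goldblatt–Thomason).
Any modal formula valid on each of 6 disjoint one-world frames is valid on their disjoint union (validity is preserved under disjoint unions). Each one-world frame has |W|=1≤5, but the union has |W|=6.
Hence having at most 5 worlds is not modally definable.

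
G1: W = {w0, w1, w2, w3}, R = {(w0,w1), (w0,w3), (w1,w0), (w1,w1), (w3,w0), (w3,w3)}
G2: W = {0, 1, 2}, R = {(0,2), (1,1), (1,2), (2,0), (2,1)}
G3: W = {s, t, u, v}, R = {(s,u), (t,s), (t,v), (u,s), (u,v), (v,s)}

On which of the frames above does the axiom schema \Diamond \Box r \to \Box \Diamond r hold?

G1, G2

This is the axiom for convergence; its first-order frame correspondent is \forall x \forall y \forall z (Rxy \wedge Rxz \to \exists w (Ryw \wedge Rzw)).
G1: satisfies the condition.
G2: satisfies the condition.
G3: fails — Rtv and Rts but v and s have no common successor.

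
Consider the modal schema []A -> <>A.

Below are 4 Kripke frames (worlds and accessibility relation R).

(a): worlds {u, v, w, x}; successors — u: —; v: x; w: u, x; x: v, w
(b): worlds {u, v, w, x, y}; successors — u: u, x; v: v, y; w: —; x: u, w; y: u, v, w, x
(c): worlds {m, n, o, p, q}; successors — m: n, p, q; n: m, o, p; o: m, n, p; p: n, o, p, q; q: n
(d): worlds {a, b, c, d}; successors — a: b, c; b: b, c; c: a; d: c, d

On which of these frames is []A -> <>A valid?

The schema corresponds to seriality: forall x exists y Rxy.
(a): fails — world u has no successor.
(b): fails — world w has no successor.
(c): satisfies the condition.
(d): satisfies the condition.

(c), (d)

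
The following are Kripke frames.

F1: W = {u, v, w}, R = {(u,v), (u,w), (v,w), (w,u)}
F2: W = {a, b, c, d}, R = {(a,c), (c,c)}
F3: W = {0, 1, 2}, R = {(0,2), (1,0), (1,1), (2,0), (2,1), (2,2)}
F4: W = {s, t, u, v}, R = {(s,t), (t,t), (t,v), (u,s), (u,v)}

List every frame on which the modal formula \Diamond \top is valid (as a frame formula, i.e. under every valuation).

This is the axiom for seriality; its first-order frame correspondent is \forall x \exists y Rxy.
F1: ✓.
F2: fails — world b has no successor.
F3: ✓.
F4: fails — world v has no successor.

F1, F3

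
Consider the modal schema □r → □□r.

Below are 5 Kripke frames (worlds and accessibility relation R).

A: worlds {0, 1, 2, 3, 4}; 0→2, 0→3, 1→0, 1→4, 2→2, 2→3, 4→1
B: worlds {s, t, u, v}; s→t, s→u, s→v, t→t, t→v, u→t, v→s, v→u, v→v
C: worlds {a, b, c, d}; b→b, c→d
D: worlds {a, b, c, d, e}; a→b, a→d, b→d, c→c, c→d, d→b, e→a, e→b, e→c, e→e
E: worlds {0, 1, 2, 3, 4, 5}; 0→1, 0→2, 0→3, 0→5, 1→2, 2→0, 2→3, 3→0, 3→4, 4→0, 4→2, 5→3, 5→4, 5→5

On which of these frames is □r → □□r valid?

C

Frame correspondent (Sahlqvist): ∀x ∀y ∀z (Rxy ∧ Ryz → Rxz) — i.e. transitivity.
A: fails — R10 and R02 but not R12.
B: fails — Rtv and Rvu but not Rtu.
C: ✓.
D: fails — Reb and Rbd but not Red.
E: fails — R34 and R42 but not R32.
Valid on: C.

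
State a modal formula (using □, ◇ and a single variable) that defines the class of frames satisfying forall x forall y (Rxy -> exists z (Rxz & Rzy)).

□□ψ → □ψ

A defining formula is □□ψ → □ψ (the C4 axiom).
Suppose □□ψ→□ψ is valid. Take Rxy and set V(ψ)={w : xR²w}. Then □□ψ at x, so □ψ at x, so ψ at y, i.e. ∃z(Rxz∧Rzy).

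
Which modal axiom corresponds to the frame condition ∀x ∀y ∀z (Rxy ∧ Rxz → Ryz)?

◇s → □◇s

This is the Euclidean property; the standard corresponding axiom is 5: ◇s → □◇s.
Suppose ◇s→□◇s is valid. Take Rxy, Rxz and set V(s)={y}. Then ◇s at x, so □◇s at x, so ◇s at z, so some w with Rzw has s; w=y, i.e. Rzy. By symmetry of the argument, Ryz.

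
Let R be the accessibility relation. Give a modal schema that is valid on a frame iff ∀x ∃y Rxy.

The condition is seriality. The D schema □p → ◇p defines it.

□p → ◇p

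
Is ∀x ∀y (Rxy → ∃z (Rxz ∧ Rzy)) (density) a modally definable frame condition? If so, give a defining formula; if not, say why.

Definable; □□p → □p defines it

Yes: it is density, defined by the C4 schema □□p → □p.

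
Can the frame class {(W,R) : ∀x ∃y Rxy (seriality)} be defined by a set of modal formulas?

Yes, by □p → ◇p

This is a Sahlqvist condition; the D axiom □p → ◇p defines it.
Suppose □p→◇p is valid. At any x set V(p)=W. Then □p at x, so ◇p at x, so x has a successor.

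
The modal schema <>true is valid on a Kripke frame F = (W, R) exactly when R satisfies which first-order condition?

◇⊤ holds at w iff w has a successor, so frame-validity of ◇⊤ is exactly seriality. Equivalently via □q → ◇q:
Suppose □q→◇q is valid. At any x set V(q)=W. Then □q at x, so ◇q at x, so x has a successor.
Conversely, on a frame with seriality the schema holds at every world under every valuation.
So the correspondent is seriality.

seriality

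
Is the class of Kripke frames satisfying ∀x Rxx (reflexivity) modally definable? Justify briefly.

Yes, by □q → q

Yes: it is reflexivity, defined by the T schema □q → q.
Suppose □q→q is valid. At any x set V(q)={w : Rxw}. Then □q holds at x, so q holds at x, i.e. Rxx.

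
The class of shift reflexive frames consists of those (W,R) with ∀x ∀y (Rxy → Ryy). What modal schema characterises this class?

□(□s → s)

A defining formula is □(□s → s) (the T□ axiom).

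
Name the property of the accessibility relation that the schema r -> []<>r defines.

Symmetry

This is the B axiom.
Its frame correspondent is symmetry — forall x forall y (Rxy -> Ryx).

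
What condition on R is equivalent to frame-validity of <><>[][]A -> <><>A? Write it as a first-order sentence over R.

forall x forall y (x R^2 y -> exists w (y R^2 w & x R^2 w))

This is a Sahlqvist (Geach-type) schema ◇^2□^2A → □^0◇^2A.
Minimal-valuation argument: fix x; take any y with xR^2y and any z with xR^0z. Set V(A) to the set of worlds R-reachable from y in exactly 2 steps. Then □^2A holds at y, so the antecedent holds at x; validity forces ◇^2A at z, giving a w with zR^2w and yR^2w.
First-order correspondent: forall x forall y (x R^2 y -> exists w (y R^2 w & x R^2 w)).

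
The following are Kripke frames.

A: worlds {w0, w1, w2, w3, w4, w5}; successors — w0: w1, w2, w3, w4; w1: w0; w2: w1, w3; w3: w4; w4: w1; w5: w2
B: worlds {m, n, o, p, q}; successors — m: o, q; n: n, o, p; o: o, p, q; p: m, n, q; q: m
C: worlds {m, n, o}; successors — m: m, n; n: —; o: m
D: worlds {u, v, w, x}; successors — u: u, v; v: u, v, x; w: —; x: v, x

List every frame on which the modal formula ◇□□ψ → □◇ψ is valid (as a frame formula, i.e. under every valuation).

D

Frame correspondent (Sahlqvist): ∀x ∀y ∀z ((xRy ∧ xRz) → ∃w (yR²w ∧ zRw)) — i.e. a generalized confluence (Geach) condition.
A: fails — w0Rw1, w0Rw1 but no w with w1R²w and w1Rw.
B: fails — mRq, mRq but no w with qR²w and qRw.
C: fails — mRm, mRn but no w with mR²w and nRw.
D: condition met.
Valid on: D.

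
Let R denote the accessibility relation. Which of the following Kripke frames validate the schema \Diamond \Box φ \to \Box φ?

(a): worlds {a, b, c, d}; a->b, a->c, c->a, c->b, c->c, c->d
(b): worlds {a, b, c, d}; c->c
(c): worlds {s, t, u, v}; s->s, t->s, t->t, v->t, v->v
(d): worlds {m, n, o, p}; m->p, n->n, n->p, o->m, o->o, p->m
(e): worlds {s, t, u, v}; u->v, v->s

(b)

This is the axiom for the Euclidean property; its first-order frame correspondent is \forall x \forall y \forall z (Rxy \wedge Rxz \to Ryz).
(a): fails — Rab and Rab but not Rbb.
(b): condition met.
(c): fails — Rts and Rtt but not Rst.
(d): fails — Rmp and Rmp but not Rpp.
(e): fails — Ruv and Ruv but not Rvv.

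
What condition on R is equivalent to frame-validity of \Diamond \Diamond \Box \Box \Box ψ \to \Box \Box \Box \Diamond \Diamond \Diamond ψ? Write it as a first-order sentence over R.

\forall x \forall y \forall z ((x R^2 y \wedge x R^3 z) \to \exists w (y R^3 w \wedge z R^3 w))

This is a Sahlqvist (Geach-type) schema ◇^2□^3ψ → □^3◇^3ψ.
First-order correspondent: \forall x \forall y \forall z ((x R^2 y \wedge x R^3 z) \to \exists w (y R^3 w \wedge z R^3 w)).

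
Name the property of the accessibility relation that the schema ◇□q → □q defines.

This schema is equivalent to the 5 axiom ◇q → □◇q.
Its frame correspondent is the Euclidean property — ∀x ∀y ∀z (Rxy ∧ Rxz → Ryz).

The Euclidean property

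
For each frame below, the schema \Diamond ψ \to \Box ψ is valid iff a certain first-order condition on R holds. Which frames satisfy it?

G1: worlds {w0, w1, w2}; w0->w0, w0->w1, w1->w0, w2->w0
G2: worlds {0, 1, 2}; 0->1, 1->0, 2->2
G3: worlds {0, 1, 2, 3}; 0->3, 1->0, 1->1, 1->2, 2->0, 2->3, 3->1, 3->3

G2

Frame correspondent (Sahlqvist): \forall x \forall y \forall z (Rxy \wedge Rxz \to y = z) — i.e. partial functionality.
G1: fails — w0 sees both w0 and w1.
G2: satisfies the condition.
G3: fails — 1 sees both 0 and 1.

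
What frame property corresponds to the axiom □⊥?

□⊥ is valid iff no world has any successor (otherwise □⊥ fails at any world with one).

Emptiness of R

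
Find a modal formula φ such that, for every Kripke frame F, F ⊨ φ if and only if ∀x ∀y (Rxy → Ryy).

This is shift-reflexivity; the standard corresponding axiom is T□: □(□q → q).
Suppose □(□q→q) is valid. Take Rxy and set V(q)={w : Ryw}. Then at y, □q holds; since □(□q→q) at x, □q→q at y, so q at y, i.e. Ryy.

□(□q → q)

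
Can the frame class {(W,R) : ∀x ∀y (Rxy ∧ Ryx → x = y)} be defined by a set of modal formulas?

Modal frame validity is preserved under surjective bounded morphisms.
The 4-cycle (worlds 0,1,2,3 with 0→1→2→3→0) is antisymmetric. Sending even-indexed worlds to • and odd-indexed worlds to ∘ is a surjective bounded morphism onto the two-world frame with •↔∘, which is not antisymmetric.
So no modal formula (or set of formulas) defines exactly the antisymmetric frames.

Not modally definable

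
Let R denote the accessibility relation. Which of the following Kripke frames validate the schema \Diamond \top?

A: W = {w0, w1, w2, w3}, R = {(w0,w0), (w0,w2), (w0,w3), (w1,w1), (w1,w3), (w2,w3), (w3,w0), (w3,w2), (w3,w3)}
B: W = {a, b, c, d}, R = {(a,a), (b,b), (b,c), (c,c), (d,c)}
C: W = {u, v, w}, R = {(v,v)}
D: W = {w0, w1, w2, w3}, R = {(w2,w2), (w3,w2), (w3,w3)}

This is the axiom for seriality; its first-order frame correspondent is \forall x \exists y Rxy.
A: condition met.
B: condition met.
C: fails — world u has no successor.
D: fails — world w0 has no successor.

A, B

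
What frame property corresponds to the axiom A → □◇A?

Symmetry

This schema is the B axiom.
It corresponds to symmetry: ∀x ∀y (Rxy → Ryx).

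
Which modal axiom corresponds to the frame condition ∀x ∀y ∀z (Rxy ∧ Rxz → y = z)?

◇r → □r

The condition is partial functionality. The CD schema ◇r → □r defines it.
Suppose ◇r→□r is valid. Take Rxy, Rxz and set V(r)={y}. Then ◇r at x, so □r at x, so r at z, i.e. z=y.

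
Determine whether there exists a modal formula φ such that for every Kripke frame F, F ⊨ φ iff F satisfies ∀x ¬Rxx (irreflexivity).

Modal frame validity is preserved under surjective bounded morphisms.
The 4-cycle (worlds s,t,u,v with s→t→u→v→s) is irreflexive, and the map sending every world to a single reflexive point • is a surjective bounded morphism (forth: every edge maps to (•,•); back: every world has a successor). So any modal formula valid on the 4-cycle is also valid on the reflexive point, which is not irreflexive.
So the class is not modally definable.

Not modally definable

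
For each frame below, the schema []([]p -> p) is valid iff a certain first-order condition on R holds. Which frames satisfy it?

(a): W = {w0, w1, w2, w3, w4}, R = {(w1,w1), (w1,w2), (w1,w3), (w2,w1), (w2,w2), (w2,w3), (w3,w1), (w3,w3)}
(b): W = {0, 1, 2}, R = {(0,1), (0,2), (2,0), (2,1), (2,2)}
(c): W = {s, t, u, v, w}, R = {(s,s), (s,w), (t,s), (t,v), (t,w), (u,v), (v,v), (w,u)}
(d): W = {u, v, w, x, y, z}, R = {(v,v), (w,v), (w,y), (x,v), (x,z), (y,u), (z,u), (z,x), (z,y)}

(a)

Frame correspondent (Sahlqvist): forall x forall y (Rxy -> Ryy) — i.e. shift-reflexivity.
(a): holds.
(b): fails — R01 but not R11.
(c): fails — Rwu but not Ruu.
(d): fails — Rzx but not Rxx.
Valid on: (a).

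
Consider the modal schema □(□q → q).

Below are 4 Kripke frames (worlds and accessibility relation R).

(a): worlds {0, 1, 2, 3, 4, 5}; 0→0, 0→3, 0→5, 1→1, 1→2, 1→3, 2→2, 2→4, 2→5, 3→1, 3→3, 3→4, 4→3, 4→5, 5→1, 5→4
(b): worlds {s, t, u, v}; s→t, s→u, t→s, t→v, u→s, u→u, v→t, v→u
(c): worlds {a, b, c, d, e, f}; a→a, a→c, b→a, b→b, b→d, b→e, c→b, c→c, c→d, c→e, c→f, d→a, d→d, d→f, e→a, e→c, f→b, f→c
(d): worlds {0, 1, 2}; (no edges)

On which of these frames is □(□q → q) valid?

Frame correspondent (Sahlqvist): ∀x ∀y (Rxy → Ryy) — i.e. shift-reflexivity.
(a): fails — R34 but not R44.
(b): fails — Rtv but not Rvv.
(c): fails — Rcf but not Rff.
(d): condition met.

(d)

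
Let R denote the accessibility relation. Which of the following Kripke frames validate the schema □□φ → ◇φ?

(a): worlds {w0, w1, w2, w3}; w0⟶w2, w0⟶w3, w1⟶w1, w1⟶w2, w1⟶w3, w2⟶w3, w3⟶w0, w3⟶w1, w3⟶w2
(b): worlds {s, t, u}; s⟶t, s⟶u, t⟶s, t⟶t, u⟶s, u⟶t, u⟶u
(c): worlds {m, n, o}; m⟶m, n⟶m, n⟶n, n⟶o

The schema corresponds to a generalized confluence (Geach) condition: ∀x ∃w (xR²w ∧ xRw).
(a): fails — at w2 but no w with w2R²w and w2Rw.
(b): satisfies the condition.
(c): fails — at o but no w with oR²w and oRw.
Valid on: (b).

(b)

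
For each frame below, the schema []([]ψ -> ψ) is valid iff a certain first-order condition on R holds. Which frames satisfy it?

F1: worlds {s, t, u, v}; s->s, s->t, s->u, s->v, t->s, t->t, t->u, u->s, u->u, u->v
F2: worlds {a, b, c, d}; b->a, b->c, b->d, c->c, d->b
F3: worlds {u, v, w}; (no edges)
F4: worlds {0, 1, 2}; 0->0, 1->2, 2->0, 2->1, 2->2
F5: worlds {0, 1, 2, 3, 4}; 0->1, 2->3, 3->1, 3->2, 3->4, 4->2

F3

Frame correspondent (Sahlqvist): forall x forall y (Rxy -> Ryy) — i.e. shift-reflexivity.
F1: fails — Ruv but not Rvv.
F2: fails — Rba but not Raa.
F3: condition met.
F4: fails — R21 but not R11.
F5: fails — R34 but not R44.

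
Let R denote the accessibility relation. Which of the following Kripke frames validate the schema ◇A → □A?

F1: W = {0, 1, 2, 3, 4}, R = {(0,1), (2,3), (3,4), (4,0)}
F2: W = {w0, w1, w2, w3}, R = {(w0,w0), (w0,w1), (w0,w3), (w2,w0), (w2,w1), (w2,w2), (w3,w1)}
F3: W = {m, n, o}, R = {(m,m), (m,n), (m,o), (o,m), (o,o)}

This is the axiom for partial functionality; its first-order frame correspondent is ∀x ∀y ∀z (Rxy ∧ Rxz → y = z).
F1: condition met.
F2: fails — w0 sees both w0 and w1.
F3: fails — m sees both m and n.
Valid on: F1.

F1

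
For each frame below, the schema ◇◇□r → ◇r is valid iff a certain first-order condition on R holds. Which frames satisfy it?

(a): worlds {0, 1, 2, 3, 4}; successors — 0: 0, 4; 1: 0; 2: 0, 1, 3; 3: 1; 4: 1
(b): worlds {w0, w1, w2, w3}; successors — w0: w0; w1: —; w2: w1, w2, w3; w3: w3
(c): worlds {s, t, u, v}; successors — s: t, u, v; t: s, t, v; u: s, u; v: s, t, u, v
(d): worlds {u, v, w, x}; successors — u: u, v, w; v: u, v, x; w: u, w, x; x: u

(c), (d)

This is the axiom for a generalized confluence (Geach) condition; its first-order frame correspondent is ∀x ∀y (xR²y → ∃w (yRw ∧ xRw)).
(a): fails — 0R²4 but no w with 4Rw and 0Rw.
(b): fails — w2R²w1 but no w with w1Rw and w2Rw.
(c): holds.
(d): holds.
Valid on: (c), (d).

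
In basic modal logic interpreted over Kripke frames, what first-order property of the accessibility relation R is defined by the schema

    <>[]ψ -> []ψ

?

Equivalently (dual form): ◇ψ → □◇ψ.
Suppose ◇ψ→□◇ψ is valid. Take Rxy, Rxz and set V(ψ)={y}. Then ◇ψ at x, so □◇ψ at x, so ◇ψ at z, so some w with Rzw has ψ; w=y, i.e. Rzy. By symmetry of the argument, Ryz.
Conversely, on a frame with the Euclidean property the schema holds at every world under every valuation.
So the correspondent is the Euclidean property.

the Euclidean property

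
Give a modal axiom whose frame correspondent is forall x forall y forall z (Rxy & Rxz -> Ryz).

◇r → □◇r

This is the Euclidean property; the standard corresponding axiom is 5: ◇r → □◇r.
Suppose ◇r→□◇r is valid. Take Rxy, Rxz and set V(r)={y}. Then ◇r at x, so □◇r at x, so ◇r at z, so some w with Rzw has r; w=y, i.e. Rzy. By symmetry of the argument, Ryz.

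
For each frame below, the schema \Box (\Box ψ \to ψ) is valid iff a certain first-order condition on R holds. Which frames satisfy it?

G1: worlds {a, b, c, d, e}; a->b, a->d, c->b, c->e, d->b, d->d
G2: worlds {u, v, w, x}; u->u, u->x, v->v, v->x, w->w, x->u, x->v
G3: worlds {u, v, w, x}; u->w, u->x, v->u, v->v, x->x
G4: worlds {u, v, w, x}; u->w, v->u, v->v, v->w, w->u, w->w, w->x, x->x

none

Frame correspondent (Sahlqvist): \forall x \forall y (Rxy \to Ryy) — i.e. shift-reflexivity.
G1: fails — Rab but not Rbb.
G2: fails — Rvx but not Rxx.
G3: fails — Ruw but not Rww.
G4: fails — Rwu but not Ruu.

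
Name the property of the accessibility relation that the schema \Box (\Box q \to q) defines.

Suppose □(□q→q) is valid. Take Rxy and set V(q)={w : Ryw}. Then at y, □q holds; since □(□q→q) at x, □q→q at y, so q at y, i.e. Ryy.

Shift-reflexivity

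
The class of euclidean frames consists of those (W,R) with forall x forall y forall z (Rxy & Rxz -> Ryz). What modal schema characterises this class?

This is the Euclidean property; the standard corresponding axiom is 5: ◇p → □◇p.
Suppose ◇p→□◇p is valid. Take Rxy, Rxz and set V(p)={y}. Then ◇p at x, so □◇p at x, so ◇p at z, so some w with Rzw has p; w=y, i.e. Rzy. By symmetry of the argument, Ryz.

◇p → □◇p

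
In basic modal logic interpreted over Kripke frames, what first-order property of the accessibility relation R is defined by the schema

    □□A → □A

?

This is the C4 axiom.
It corresponds to density: ∀x ∀y (Rxy → ∃z (Rxz ∧ Rzy)).

density: ∀x ∀y (Rxy → ∃z (Rxz ∧ Rzy))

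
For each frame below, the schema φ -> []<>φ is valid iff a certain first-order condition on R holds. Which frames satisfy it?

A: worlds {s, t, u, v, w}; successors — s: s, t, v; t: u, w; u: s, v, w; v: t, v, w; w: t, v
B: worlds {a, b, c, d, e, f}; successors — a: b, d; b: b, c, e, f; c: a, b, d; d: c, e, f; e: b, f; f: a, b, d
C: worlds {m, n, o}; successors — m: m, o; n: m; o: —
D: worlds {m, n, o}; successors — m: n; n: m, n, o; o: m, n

none

This is the axiom for symmetry; its first-order frame correspondent is forall x forall y (Rxy -> Ryx).
A: fails — Ruv but not Rvu.
B: fails — Rab but not Rba.
C: fails — Rnm but not Rmn.
D: fails — Rom but not Rmo.
Valid on no frame.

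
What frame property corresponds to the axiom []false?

emptiness of R

□⊥ is valid iff no world has any successor (otherwise □⊥ fails at any world with one).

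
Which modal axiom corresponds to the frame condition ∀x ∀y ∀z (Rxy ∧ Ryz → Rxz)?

The condition is transitivity. The 4 schema □p → □□p defines it.
Suppose □p→□□p is valid. Take Rxy, Ryz and set V(p)={w : Rxw}. Then □p at x, so □□p at x, so □p at y, so p at z, i.e. Rxz.

□p → □□p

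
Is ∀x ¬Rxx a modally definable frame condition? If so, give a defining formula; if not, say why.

Not definable by any modal formula

If a class were modally definable it would be closed under surjective bounded morphisms (Goldblatt–Thomason).
The 4-cycle (worlds 0,1,2,3 with 0→1→2→3→0) is irreflexive, and the map sending every world to a single reflexive point • is a surjective bounded morphism (forth: every edge maps to (•,•); back: every world has a successor). So any modal formula valid on the 4-cycle is also valid on the reflexive point, which is not irreflexive.
So no modal formula (or set of formulas) defines exactly the irreflexive frames.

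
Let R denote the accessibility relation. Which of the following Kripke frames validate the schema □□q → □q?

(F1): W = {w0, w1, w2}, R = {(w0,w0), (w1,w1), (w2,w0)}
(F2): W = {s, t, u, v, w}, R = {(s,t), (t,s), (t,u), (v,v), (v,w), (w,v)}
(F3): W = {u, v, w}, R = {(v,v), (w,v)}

The schema corresponds to density: ∀x ∀y (Rxy → ∃z (Rxz ∧ Rzy)).
(F1): satisfies the condition.
(F2): fails — Rts but no z with Rtz and Rzs.
(F3): satisfies the condition.

(F1), (F3)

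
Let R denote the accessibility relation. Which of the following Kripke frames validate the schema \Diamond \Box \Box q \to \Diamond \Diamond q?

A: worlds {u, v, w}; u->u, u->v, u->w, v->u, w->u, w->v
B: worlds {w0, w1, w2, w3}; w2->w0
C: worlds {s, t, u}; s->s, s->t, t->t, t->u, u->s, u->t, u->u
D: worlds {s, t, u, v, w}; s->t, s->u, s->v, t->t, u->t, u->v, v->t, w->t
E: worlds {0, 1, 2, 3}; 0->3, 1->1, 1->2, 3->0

A, C, D

Frame correspondent (Sahlqvist): \forall x \forall y (xRy \to \exists w (y R^2 w \wedge x R^2 w)) — i.e. a generalized confluence (Geach) condition.
A: condition met.
B: fails — w2Rw0 but no w with w0R²w and w2R²w.
C: condition met.
D: condition met.
E: fails — 0R3 but no w with 3R²w and 0R²w.
Valid on: A, C, D.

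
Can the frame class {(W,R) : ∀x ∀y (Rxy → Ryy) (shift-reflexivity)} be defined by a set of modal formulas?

Yes: it is shift-reflexivity, defined by the T□ schema □(□q → q).
Suppose □(□q→q) is valid. Take Rxy and set V(q)={w : Ryw}. Then at y, □q holds; since □(□q→q) at x, □q→q at y, so q at y, i.e. Ryy.

Definable; □(□q → q) defines it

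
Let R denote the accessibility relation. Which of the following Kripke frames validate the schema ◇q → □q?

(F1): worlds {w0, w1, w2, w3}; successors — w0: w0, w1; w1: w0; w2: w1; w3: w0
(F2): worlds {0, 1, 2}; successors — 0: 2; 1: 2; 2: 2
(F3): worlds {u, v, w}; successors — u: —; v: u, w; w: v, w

This is the axiom for partial functionality; its first-order frame correspondent is ∀x ∀y ∀z (Rxy ∧ Rxz → y = z).
(F1): fails — w0 sees both w0 and w1.
(F2): holds.
(F3): fails — v sees both u and w.

(F2)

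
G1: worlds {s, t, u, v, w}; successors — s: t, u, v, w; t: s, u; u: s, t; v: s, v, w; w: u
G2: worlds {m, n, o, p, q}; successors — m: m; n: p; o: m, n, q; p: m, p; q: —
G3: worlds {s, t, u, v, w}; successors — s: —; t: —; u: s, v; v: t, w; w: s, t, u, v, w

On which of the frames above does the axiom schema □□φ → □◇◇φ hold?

G1

Frame correspondent (Sahlqvist): ∀x ∀z (xRz → ∃w (xR²w ∧ zR²w)) — i.e. a generalized confluence (Geach) condition.
G1: ✓.
G2: fails — oRq but no w with oR²w and qR²w.
G3: fails — uRs but no w* with uR²w* and sR²w*.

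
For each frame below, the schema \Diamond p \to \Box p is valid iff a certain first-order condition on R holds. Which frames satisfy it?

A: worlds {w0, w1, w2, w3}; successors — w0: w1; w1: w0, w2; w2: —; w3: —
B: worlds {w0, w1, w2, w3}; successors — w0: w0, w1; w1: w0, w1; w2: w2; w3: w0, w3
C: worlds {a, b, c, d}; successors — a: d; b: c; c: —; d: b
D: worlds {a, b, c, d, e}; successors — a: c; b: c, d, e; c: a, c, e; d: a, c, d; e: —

C

Frame correspondent (Sahlqvist): \forall x \forall y \forall z (Rxy \wedge Rxz \to y = z) — i.e. partial functionality.
A: fails — w1 sees both w0 and w2.
B: fails — w0 sees both w0 and w1.
C: condition met.
D: fails — b sees both c and d.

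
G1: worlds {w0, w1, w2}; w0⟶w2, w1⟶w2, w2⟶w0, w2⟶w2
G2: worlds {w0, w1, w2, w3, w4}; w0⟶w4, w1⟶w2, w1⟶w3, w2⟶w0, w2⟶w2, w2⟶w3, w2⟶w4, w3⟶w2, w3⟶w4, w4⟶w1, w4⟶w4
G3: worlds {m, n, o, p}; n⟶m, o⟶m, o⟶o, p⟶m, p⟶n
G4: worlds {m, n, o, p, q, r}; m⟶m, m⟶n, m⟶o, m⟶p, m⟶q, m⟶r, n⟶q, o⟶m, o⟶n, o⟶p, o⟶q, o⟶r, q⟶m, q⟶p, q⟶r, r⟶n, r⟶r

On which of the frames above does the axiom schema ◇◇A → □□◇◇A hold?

G1

Frame correspondent (Sahlqvist): ∀x ∀y ∀z ((xR²y ∧ xR²z) → ∃w (y = w ∧ zR²w)) — i.e. a generalized confluence (Geach) condition.
G1: holds.
G2: fails — w0R²w1, w0R²w1 but no w with w1=w and w1R²w.
G3: fails — oR²m, oR²m but no w with m=w and mR²w.
G4: fails — mR²m, mR²p but no w with m=w and pR²w.
Valid on: G1.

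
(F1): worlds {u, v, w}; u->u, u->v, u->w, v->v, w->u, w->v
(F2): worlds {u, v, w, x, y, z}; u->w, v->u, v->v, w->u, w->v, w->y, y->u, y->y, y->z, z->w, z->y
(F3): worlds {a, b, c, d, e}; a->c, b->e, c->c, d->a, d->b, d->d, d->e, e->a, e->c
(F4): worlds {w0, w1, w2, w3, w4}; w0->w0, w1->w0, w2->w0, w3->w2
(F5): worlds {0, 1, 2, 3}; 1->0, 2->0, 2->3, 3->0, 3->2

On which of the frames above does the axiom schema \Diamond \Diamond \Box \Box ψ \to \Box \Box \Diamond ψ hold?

(F1), (F4)

This is the axiom for a generalized confluence (Geach) condition; its first-order frame correspondent is \forall x \forall y \forall z ((x R^2 y \wedge x R^2 z) \to \exists w (y R^2 w \wedge zRw)).
(F1): condition met.
(F2): fails — uR²u, uR²u but no t with uR²t and uRt.
(F3): fails — dR²a, dR²b but no w with aR²w and bRw.
(F4): condition met.
(F5): fails — 2R²0, 2R²0 but no w with 0R²w and 0Rw.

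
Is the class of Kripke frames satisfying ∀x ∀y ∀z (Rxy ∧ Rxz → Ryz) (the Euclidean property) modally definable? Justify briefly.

This is a Sahlqvist condition; the 5 axiom ◇r → □◇r defines it.

Definable; ◇r → □◇r defines it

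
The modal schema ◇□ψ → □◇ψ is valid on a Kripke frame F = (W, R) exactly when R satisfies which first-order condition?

Suppose ◇□ψ→□◇ψ is valid. Take Rxy, Rxz and set V(ψ)={w : Ryw}. Then □ψ at y so ◇□ψ at x, so □◇ψ at x, so ◇ψ at z, giving w with Rzw and Ryw.

Convergence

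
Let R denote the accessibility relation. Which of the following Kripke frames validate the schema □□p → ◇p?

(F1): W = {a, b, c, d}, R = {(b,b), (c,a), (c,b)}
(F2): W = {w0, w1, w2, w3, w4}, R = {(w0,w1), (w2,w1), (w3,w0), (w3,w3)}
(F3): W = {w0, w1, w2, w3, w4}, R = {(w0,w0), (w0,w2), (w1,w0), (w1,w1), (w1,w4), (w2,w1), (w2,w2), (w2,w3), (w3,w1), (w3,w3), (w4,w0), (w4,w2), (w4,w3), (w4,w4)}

The schema corresponds to a generalized confluence (Geach) condition: ∀x ∃w (xR²w ∧ xRw).
(F1): fails — at a but no w with aR²w and aRw.
(F2): fails — at w0 but no w with w0R²w and w0Rw.
(F3): satisfies the condition.
Valid on: (F3).

(F3)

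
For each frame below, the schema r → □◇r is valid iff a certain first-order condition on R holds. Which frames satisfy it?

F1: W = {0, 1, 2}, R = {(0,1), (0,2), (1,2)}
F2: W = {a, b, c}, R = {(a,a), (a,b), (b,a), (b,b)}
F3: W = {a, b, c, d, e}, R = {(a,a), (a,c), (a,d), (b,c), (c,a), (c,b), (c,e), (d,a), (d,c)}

F2

The schema corresponds to symmetry: ∀x ∀y (Rxy → Ryx).
F1: fails — R12 but not R21.
F2: ✓.
F3: fails — Rdc but not Rcd.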